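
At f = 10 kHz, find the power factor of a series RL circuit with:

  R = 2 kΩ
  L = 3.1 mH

Step 1 — Angular frequency: ω = 2π·f = 2π·1e+04 = 6.283e+04 rad/s.
Step 2 — Component impedances:
  R: Z = R = 2000 Ω
  L: Z = jωL = j·6.283e+04·0.0031 = 0 + j194.8 Ω
Step 3 — Series combination: Z_total = R + L = 2000 + j194.8 Ω = 2009∠5.6° Ω.
Step 4 — Power factor: PF = cos(φ) = Re(Z)/|Z| = 2000/2009.5 = 0.9953.
Step 5 — Type: Im(Z) = 194.8 ⇒ lagging (phase φ = 5.6°).

PF = 0.9953 (lagging, φ = 5.6°)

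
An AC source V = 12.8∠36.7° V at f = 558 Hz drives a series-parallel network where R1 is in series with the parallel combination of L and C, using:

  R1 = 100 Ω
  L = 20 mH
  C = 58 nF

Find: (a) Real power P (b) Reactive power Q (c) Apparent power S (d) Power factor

Step 1 — Angular frequency: ω = 2π·f = 2π·558 = 3506 rad/s.
Step 2 — Component impedances:
  R1: Z = R = 100 Ω
  L: Z = jωL = j·3506·0.02 = 0 + j70.12 Ω
  C: Z = 1/(jωC) = -j/(ω·C) = 0 - j4918 Ω
Step 3 — Parallel branch: L || C = 1/(1/L + 1/C) = 0 + j71.13 Ω.
Step 4 — Series with R1: Z_total = R1 + (L || C) = 100 + j71.13 Ω = 122.7∠35.4° Ω.
Step 5 — Source phasor: V = 12.8∠36.7° V = 10.26 + j7.65 V.
Step 6 — Current: I = V / Z = 0.1043 + j0.002319 A = 0.1043∠1.3° A.
Step 7 — Complex power: S = V·I* = 1.088 + j0.7739 VA.
Step 8 — Real power: P = Re(S) = 1.088 W.
Step 9 — Reactive power: Q = Im(S) = 0.7739 VAR.
Step 10 — Apparent power: |S| = 1.335 VA.
Step 11 — Power factor: PF = P/|S| = 0.8149 (lagging).

(a) P = 1.088 W  (b) Q = 0.7739 VAR  (c) S = 1.335 VA  (d) PF = 0.8149 (lagging)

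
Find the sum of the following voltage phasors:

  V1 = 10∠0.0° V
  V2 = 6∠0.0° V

Step 1 — Convert each phasor to rectangular form:
  V1 = 10·(cos(0.0°) + j·sin(0.0°)) = 10 V
  V2 = 6·(cos(0.0°) + j·sin(0.0°)) = 6 V
Step 2 — Sum components: V_total = 16 V.
Step 3 — Convert to polar: |V_total| = 16 V, ∠V_total = 0.0°.

V_total = 16∠0.0° V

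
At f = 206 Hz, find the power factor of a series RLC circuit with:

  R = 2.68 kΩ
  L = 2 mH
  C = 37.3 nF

Step 1 — Angular frequency: ω = 2π·f = 2π·206 = 1294 rad/s.
Step 2 — Component impedances:
  R: Z = R = 2680 Ω
  L: Z = jωL = j·1294·0.002 = 0 + j2.589 Ω
  C: Z = 1/(jωC) = -j/(ω·C) = 0 - j2.071e+04 Ω
Step 3 — Series combination: Z_total = R + L + C = 2680 - j2.071e+04 Ω = 2.088e+04∠-82.6° Ω.
Step 4 — Power factor: PF = cos(φ) = Re(Z)/|Z| = 2680/20883 = 0.1283.
Step 5 — Type: Im(Z) = -2.071e+04 ⇒ leading (phase φ = -82.6°).

PF = 0.1283 (leading, φ = -82.6°)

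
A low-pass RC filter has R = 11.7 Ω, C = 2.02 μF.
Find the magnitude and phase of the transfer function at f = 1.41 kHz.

Step 1 — Angular frequency: ω = 2π·1410 = 8859 rad/s.
Step 2 — Transfer function: H(jω) = 1/(1 + jωRC).
Step 3 — Denominator: 1 + jωRC = 1 + j·8859·11.7·2.02e-06 = 1 + j0.2094.
Step 4 — H = 0.958 - j0.2006.
Step 5 — Magnitude: |H| = 0.9788 (-0.2 dB); phase: φ = -11.8°.

|H| = 0.9788 (-0.2 dB), φ = -11.8°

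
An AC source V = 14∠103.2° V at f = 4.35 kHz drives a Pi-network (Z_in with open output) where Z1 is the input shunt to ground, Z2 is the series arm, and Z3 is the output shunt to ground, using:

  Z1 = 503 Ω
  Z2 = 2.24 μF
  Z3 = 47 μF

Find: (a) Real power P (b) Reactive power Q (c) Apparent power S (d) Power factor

Step 1 — Angular frequency: ω = 2π·f = 2π·4350 = 2.733e+04 rad/s.
Step 2 — Component impedances:
  Z1: Z = R = 503 Ω
  Z2: Z = 1/(jωC) = -j/(ω·C) = 0 - j16.33 Ω
  Z3: Z = 1/(jωC) = -j/(ω·C) = 0 - j0.7785 Ω
Step 3 — With open output, the series arm Z2 and the output shunt Z3 appear in series to ground: Z2 + Z3 = 0 - j17.11 Ω.
Step 4 — Parallel with input shunt Z1: Z_in = Z1 || (Z2 + Z3) = 0.5815 - j17.09 Ω = 17.1∠-88.1° Ω.
Step 5 — Source phasor: V = 14∠103.2° V = -3.197 + j13.63 V.
Step 6 — Current: I = V / Z = -0.8029 - j0.1597 A = 0.8186∠-168.7° A.
Step 7 — Complex power: S = V·I* = 0.3897 - j11.45 VA.
Step 8 — Real power: P = Re(S) = 0.3897 W.
Step 9 — Reactive power: Q = Im(S) = -11.45 VAR.
Step 10 — Apparent power: |S| = 11.46 VA.
Step 11 — Power factor: PF = P/|S| = 0.034 (leading).

(a) P = 0.3897 W  (b) Q = -11.45 VAR  (c) S = 11.46 VA  (d) PF = 0.034 (leading)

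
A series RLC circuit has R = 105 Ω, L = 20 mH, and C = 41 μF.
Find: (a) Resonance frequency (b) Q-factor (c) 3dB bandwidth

Step 1 — Resonance condition Im(Z)=0 gives ω₀ = 1/√(LC).
Step 2 — ω₀ = 1/√(0.02·4.1e-05) = 1104 rad/s.
Step 3 — f₀ = ω₀/(2π) = 175.8 Hz.
Step 4 — Series Q: Q = ω₀L/R = 1104·0.02/105 = 0.2103.
Step 5 — 3dB bandwidth: Δω = ω₀/Q = 5250 rad/s; BW = Δω/(2π) = 835.6 Hz.

(a) f₀ = 175.8 Hz  (b) Q = 0.2103  (c) BW = 835.6 Hz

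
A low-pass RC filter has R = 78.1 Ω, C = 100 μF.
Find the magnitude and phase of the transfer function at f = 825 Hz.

Step 1 — Angular frequency: ω = 2π·825 = 5184 rad/s.
Step 2 — Transfer function: H(jω) = 1/(1 + jωRC).
Step 3 — Denominator: 1 + jωRC = 1 + j·5184·78.1·0.0001 = 1 + j40.48.
Step 4 — H = 0.0006098 - j0.02469.
Step 5 — Magnitude: |H| = 0.02469 (-32.1 dB); phase: φ = -88.6°.

|H| = 0.02469 (-32.1 dB), φ = -88.6°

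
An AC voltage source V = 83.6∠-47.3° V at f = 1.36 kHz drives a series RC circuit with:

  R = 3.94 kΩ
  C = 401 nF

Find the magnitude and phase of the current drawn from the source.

Step 1 — Angular frequency: ω = 2π·f = 2π·1360 = 8545 rad/s.
Step 2 — Component impedances:
  R: Z = R = 3940 Ω
  C: Z = 1/(jωC) = -j/(ω·C) = 0 - j291.8 Ω
Step 3 — Series combination: Z_total = R + C = 3940 - j291.8 Ω = 3951∠-4.2° Ω.
Step 4 — Source phasor: V = 83.6∠-47.3° V = 56.69 - j61.44 V.
Step 5 — Ohm's law: I = V / Z_total = (56.69 - j61.44) / (3940 - j291.8) = 0.01546 - j0.01445 A.
Step 6 — Convert to polar: |I| = 0.02116 A, ∠I = -43.1°.

I = 0.02116∠-43.1° A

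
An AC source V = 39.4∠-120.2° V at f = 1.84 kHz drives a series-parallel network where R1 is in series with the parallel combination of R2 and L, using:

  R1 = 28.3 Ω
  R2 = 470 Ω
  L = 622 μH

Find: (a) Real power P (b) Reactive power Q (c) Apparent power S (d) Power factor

Step 1 — Angular frequency: ω = 2π·f = 2π·1840 = 1.156e+04 rad/s.
Step 2 — Component impedances:
  R1: Z = R = 28.3 Ω
  R2: Z = R = 470 Ω
  L: Z = jωL = j·1.156e+04·0.000622 = 0 + j7.191 Ω
Step 3 — Parallel branch: R2 || L = 1/(1/R2 + 1/L) = 0.11 + j7.189 Ω.
Step 4 — Series with R1: Z_total = R1 + (R2 || L) = 28.41 + j7.189 Ω = 29.31∠14.2° Ω.
Step 5 — Source phasor: V = 39.4∠-120.2° V = -19.82 - j34.05 V.
Step 6 — Current: I = V / Z = -0.9407 - j0.9606 A = 1.344∠-134.4° A.
Step 7 — Complex power: S = V·I* = 51.35 + j13 VA.
Step 8 — Real power: P = Re(S) = 51.35 W.
Step 9 — Reactive power: Q = Im(S) = 13 VAR.
Step 10 — Apparent power: |S| = 52.97 VA.
Step 11 — Power factor: PF = P/|S| = 0.9694 (lagging).

(a) P = 51.35 W  (b) Q = 13 VAR  (c) S = 52.97 VA  (d) PF = 0.9694 (lagging)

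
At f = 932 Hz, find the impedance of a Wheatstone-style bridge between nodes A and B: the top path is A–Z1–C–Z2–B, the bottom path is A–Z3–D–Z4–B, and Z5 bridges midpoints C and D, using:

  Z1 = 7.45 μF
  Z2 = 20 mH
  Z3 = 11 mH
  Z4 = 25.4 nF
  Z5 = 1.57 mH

Step 1 — Angular frequency: ω = 2π·f = 2π·932 = 5856 rad/s.
Step 2 — Component impedances:
  Z1: Z = 1/(jωC) = -j/(ω·C) = 0 - j22.92 Ω
  Z2: Z = jωL = j·5856·0.02 = 0 + j117.1 Ω
  Z3: Z = jωL = j·5856·0.011 = 0 + j64.42 Ω
  Z4: Z = 1/(jωC) = -j/(ω·C) = 0 - j6723 Ω
  Z5: Z = jωL = j·5856·0.00157 = 0 + j9.194 Ω
Step 3 — Bridge requires nodal analysis (the Z5 bridge couples midpoints C and D, so the two paths cannot be reduced to a simple series/parallel combination). Setting node B to ground and injecting 1 A at node A, the 3-node admittance system at A, C, D solves to V_A = Z_AB = 0 + j85.76 Ω = 85.76∠90.0° Ω.

Z = 0 + j85.76 Ω = 85.76∠90.0° Ω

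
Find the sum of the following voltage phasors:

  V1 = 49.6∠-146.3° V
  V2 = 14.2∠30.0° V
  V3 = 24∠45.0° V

Step 1 — Convert each phasor to rectangular form:
  V1 = 49.6·(cos(-146.3°) + j·sin(-146.3°)) = -41.26 - j27.52 V
  V2 = 14.2·(cos(30.0°) + j·sin(30.0°)) = 12.3 + j7.1 V
  V3 = 24·(cos(45.0°) + j·sin(45.0°)) = 16.97 + j16.97 V
Step 2 — Sum components: V_total = -12 - j3.45 V.
Step 3 — Convert to polar: |V_total| = 12.48 V, ∠V_total = -164.0°.

V_total = 12.48∠-164.0° V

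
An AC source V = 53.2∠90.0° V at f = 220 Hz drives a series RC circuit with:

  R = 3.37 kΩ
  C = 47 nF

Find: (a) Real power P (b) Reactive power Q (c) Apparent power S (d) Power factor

Step 1 — Angular frequency: ω = 2π·f = 2π·220 = 1382 rad/s.
Step 2 — Component impedances:
  R: Z = R = 3370 Ω
  C: Z = 1/(jωC) = -j/(ω·C) = 0 - j1.539e+04 Ω
Step 3 — Series combination: Z_total = R + C = 3370 - j1.539e+04 Ω = 1.576e+04∠-77.7° Ω.
Step 4 — Source phasor: V = 53.2∠90.0° V = 0 + j53.2 V.
Step 5 — Current: I = V / Z = -0.003298 + j0.0007221 A = 0.003376∠167.7° A.
Step 6 — Complex power: S = V·I* = 0.03842 - j0.1755 VA.
Step 7 — Real power: P = Re(S) = 0.03842 W.
Step 8 — Reactive power: Q = Im(S) = -0.1755 VAR.
Step 9 — Apparent power: |S| = 0.1796 VA.
Step 10 — Power factor: PF = P/|S| = 0.2139 (leading).

(a) P = 0.03842 W  (b) Q = -0.1755 VAR  (c) S = 0.1796 VA  (d) PF = 0.2139 (leading)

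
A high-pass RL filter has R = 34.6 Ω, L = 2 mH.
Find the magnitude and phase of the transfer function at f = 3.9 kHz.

Step 1 — Angular frequency: ω = 2π·3900 = 2.45e+04 rad/s.
Step 2 — Transfer function: H(jω) = jωL/(R + jωL).
Step 3 — Numerator jωL = j·49.01; denominator R + jωL = 34.6 + j49.01.
Step 4 — H = 0.6674 + j0.4712.
Step 5 — Magnitude: |H| = 0.8169 (-1.8 dB); phase: φ = 35.2°.

|H| = 0.8169 (-1.8 dB), φ = 35.2°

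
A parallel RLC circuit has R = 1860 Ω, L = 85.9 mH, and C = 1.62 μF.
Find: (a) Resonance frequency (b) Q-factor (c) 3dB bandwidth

Step 1 — Resonance: ω₀ = 1/√(LC) = 1/√(0.0859·1.62e-06) = 2681 rad/s.
Step 2 — f₀ = ω₀/(2π) = 426.6 Hz.
Step 3 — Parallel Q: Q = R/(ω₀L) = 1860/(2681·0.0859) = 8.077.
Step 4 — Bandwidth: Δω = ω₀/Q = 331.9 rad/s; BW = Δω/(2π) = 52.82 Hz.

(a) f₀ = 426.6 Hz  (b) Q = 8.077  (c) BW = 52.82 Hz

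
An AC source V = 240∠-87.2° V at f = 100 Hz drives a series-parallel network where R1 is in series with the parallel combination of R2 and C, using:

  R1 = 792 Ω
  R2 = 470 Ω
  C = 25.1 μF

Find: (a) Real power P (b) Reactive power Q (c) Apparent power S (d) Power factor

Step 1 — Angular frequency: ω = 2π·f = 2π·100 = 628.3 rad/s.
Step 2 — Component impedances:
  R1: Z = R = 792 Ω
  R2: Z = R = 470 Ω
  C: Z = 1/(jωC) = -j/(ω·C) = 0 - j63.41 Ω
Step 3 — Parallel branch: R2 || C = 1/(1/R2 + 1/C) = 8.402 - j62.27 Ω.
Step 4 — Series with R1: Z_total = R1 + (R2 || C) = 800.4 - j62.27 Ω = 802.8∠-4.4° Ω.
Step 5 — Source phasor: V = 240∠-87.2° V = 11.72 - j239.7 V.
Step 6 — Current: I = V / Z = 0.03772 - j0.2966 A = 0.2989∠-82.8° A.
Step 7 — Complex power: S = V·I* = 71.53 - j5.565 VA.
Step 8 — Real power: P = Re(S) = 71.53 W.
Step 9 — Reactive power: Q = Im(S) = -5.565 VAR.
Step 10 — Apparent power: |S| = 71.75 VA.
Step 11 — Power factor: PF = P/|S| = 0.997 (leading).

(a) P = 71.53 W  (b) Q = -5.565 VAR  (c) S = 71.75 VA  (d) PF = 0.997 (leading)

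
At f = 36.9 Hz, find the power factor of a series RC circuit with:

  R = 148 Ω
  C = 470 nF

Step 1 — Angular frequency: ω = 2π·f = 2π·36.9 = 231.8 rad/s.
Step 2 — Component impedances:
  R: Z = R = 148 Ω
  C: Z = 1/(jωC) = -j/(ω·C) = 0 - j9177 Ω
Step 3 — Series combination: Z_total = R + C = 148 - j9177 Ω = 9178∠-89.1° Ω.
Step 4 — Power factor: PF = cos(φ) = Re(Z)/|Z| = 148/9178 = 0.01613.
Step 5 — Type: Im(Z) = -9177 ⇒ leading (phase φ = -89.1°).

PF = 0.01613 (leading, φ = -89.1°)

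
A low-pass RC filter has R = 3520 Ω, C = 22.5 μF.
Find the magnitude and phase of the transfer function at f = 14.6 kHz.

Step 1 — Angular frequency: ω = 2π·1.46e+04 = 9.173e+04 rad/s.
Step 2 — Transfer function: H(jω) = 1/(1 + jωRC).
Step 3 — Denominator: 1 + jωRC = 1 + j·9.173e+04·3520·2.25e-05 = 1 + j7265.
Step 4 — H = 1.894e-08 - j0.0001376.
Step 5 — Magnitude: |H| = 0.0001376 (-77.2 dB); phase: φ = -90.0°.

|H| = 0.0001376 (-77.2 dB), φ = -90.0°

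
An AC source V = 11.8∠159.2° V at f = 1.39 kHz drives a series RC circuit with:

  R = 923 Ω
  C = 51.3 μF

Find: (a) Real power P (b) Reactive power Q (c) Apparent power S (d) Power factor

Step 1 — Angular frequency: ω = 2π·f = 2π·1390 = 8734 rad/s.
Step 2 — Component impedances:
  R: Z = R = 923 Ω
  C: Z = 1/(jωC) = -j/(ω·C) = 0 - j2.232 Ω
Step 3 — Series combination: Z_total = R + C = 923 - j2.232 Ω = 923∠-0.1° Ω.
Step 4 — Source phasor: V = 11.8∠159.2° V = -11.03 + j4.19 V.
Step 5 — Current: I = V / Z = -0.01196 + j0.004511 A = 0.01278∠159.3° A.
Step 6 — Complex power: S = V·I* = 0.1509 - j0.0003648 VA.
Step 7 — Real power: P = Re(S) = 0.1509 W.
Step 8 — Reactive power: Q = Im(S) = -0.0003648 VAR.
Step 9 — Apparent power: |S| = 0.1509 VA.
Step 10 — Power factor: PF = P/|S| = 1 (leading).

(a) P = 0.1509 W  (b) Q = -0.0003648 VAR  (c) S = 0.1509 VA  (d) PF = 1 (leading)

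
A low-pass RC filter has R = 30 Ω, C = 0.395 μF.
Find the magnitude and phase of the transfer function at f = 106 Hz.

Step 1 — Angular frequency: ω = 2π·106 = 666 rad/s.
Step 2 — Transfer function: H(jω) = 1/(1 + jωRC).
Step 3 — Denominator: 1 + jωRC = 1 + j·666·30·3.95e-07 = 1 + j0.007892.
Step 4 — H = 0.9999 - j0.007892.
Step 5 — Magnitude: |H| = 1 (-0.0 dB); phase: φ = -0.5°.

|H| = 1 (-0.0 dB), φ = -0.5°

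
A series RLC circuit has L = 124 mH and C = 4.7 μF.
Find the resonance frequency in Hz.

Step 1 — Resonance condition Im(Z)=0 gives ω₀ = 1/√(LC).
Step 2 — ω₀ = 1/√(0.124·4.7e-06) = 1310 rad/s.
Step 3 — f₀ = ω₀/(2π) = 208.5 Hz.

f₀ = 208.5 Hz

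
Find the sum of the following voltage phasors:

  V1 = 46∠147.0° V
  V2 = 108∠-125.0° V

Step 1 — Convert each phasor to rectangular form:
  V1 = 46·(cos(147.0°) + j·sin(147.0°)) = -38.58 + j25.05 V
  V2 = 108·(cos(-125.0°) + j·sin(-125.0°)) = -61.95 - j88.47 V
Step 2 — Sum components: V_total = -100.5 - j63.42 V.
Step 3 — Convert to polar: |V_total| = 118.9 V, ∠V_total = -147.8°.

V_total = 118.9∠-147.8° V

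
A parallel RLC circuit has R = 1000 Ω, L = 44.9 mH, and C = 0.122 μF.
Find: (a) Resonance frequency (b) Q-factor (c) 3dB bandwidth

Step 1 — Resonance: ω₀ = 1/√(LC) = 1/√(0.0449·1.22e-07) = 1.351e+04 rad/s.
Step 2 — f₀ = ω₀/(2π) = 2150 Hz.
Step 3 — Parallel Q: Q = R/(ω₀L) = 1000/(1.351e+04·0.0449) = 1.648.
Step 4 — Bandwidth: Δω = ω₀/Q = 8197 rad/s; BW = Δω/(2π) = 1305 Hz.

(a) f₀ = 2150 Hz  (b) Q = 1.648  (c) BW = 1305 Hz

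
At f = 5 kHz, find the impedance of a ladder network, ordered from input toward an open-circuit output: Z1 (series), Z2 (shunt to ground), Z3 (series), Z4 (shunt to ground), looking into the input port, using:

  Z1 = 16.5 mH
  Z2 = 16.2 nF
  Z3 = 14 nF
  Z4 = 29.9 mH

Step 1 — Angular frequency: ω = 2π·f = 2π·5000 = 3.142e+04 rad/s.
Step 2 — Component impedances:
  Z1: Z = jωL = j·3.142e+04·0.0165 = 0 + j518.4 Ω
  Z2: Z = 1/(jωC) = -j/(ω·C) = 0 - j1965 Ω
  Z3: Z = 1/(jωC) = -j/(ω·C) = 0 - j2274 Ω
  Z4: Z = jωL = j·3.142e+04·0.0299 = 0 + j939.3 Ω
Step 3 — Ladder network (open output): work backward from the far end, alternating series and parallel combinations. Z_in = 0 - j276.3 Ω = 276.3∠-90.0° Ω.

Z = 0 - j276.3 Ω = 276.3∠-90.0° Ω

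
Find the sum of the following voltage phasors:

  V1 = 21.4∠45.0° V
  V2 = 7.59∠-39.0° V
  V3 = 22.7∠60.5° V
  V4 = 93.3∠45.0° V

Step 1 — Convert each phasor to rectangular form:
  V1 = 21.4·(cos(45.0°) + j·sin(45.0°)) = 15.13 + j15.13 V
  V2 = 7.59·(cos(-39.0°) + j·sin(-39.0°)) = 5.899 - j4.777 V
  V3 = 22.7·(cos(60.5°) + j·sin(60.5°)) = 11.18 + j19.76 V
  V4 = 93.3·(cos(45.0°) + j·sin(45.0°)) = 65.97 + j65.97 V
Step 2 — Sum components: V_total = 98.18 + j96.09 V.
Step 3 — Convert to polar: |V_total| = 137.4 V, ∠V_total = 44.4°.

V_total = 137.4∠44.4° V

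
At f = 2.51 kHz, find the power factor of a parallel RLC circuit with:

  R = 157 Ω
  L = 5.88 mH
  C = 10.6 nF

Step 1 — Angular frequency: ω = 2π·f = 2π·2510 = 1.577e+04 rad/s.
Step 2 — Component impedances:
  R: Z = R = 157 Ω
  L: Z = jωL = j·1.577e+04·0.00588 = 0 + j92.73 Ω
  C: Z = 1/(jωC) = -j/(ω·C) = 0 - j5982 Ω
Step 3 — Parallel combination: 1/Z_total = 1/R + 1/L + 1/C; Z_total = 41.55 + j69.26 Ω = 80.77∠59.0° Ω.
Step 4 — Power factor: PF = cos(φ) = Re(Z)/|Z| = 41.554/80.771 = 0.5145.
Step 5 — Type: Im(Z) = 69.26 ⇒ lagging (phase φ = 59.0°).

PF = 0.5145 (lagging, φ = 59.0°)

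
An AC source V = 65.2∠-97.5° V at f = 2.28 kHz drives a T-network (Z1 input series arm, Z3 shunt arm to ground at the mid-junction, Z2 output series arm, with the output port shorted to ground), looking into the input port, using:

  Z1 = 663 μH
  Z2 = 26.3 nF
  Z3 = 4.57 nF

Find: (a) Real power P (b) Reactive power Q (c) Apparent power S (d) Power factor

Step 1 — Angular frequency: ω = 2π·f = 2π·2280 = 1.433e+04 rad/s.
Step 2 — Component impedances:
  Z1: Z = jωL = j·1.433e+04·0.000663 = 0 + j9.498 Ω
  Z2: Z = 1/(jωC) = -j/(ω·C) = 0 - j2654 Ω
  Z3: Z = 1/(jωC) = -j/(ω·C) = 0 - j1.527e+04 Ω
Step 3 — With the output port shorted to ground, the output series arm Z2 runs from the junction to ground; the shunt arm Z3 also runs from the junction to ground. They appear in parallel: Z3 || Z2 = 0 - j2261 Ω.
Step 4 — Series with input arm Z1: Z_in = Z1 + (Z3 || Z2) = 0 - j2252 Ω = 2252∠-90.0° Ω.
Step 5 — Source phasor: V = 65.2∠-97.5° V = -8.51 - j64.64 V.
Step 6 — Current: I = V / Z = 0.02871 - j0.003779 A = 0.02896∠-7.5° A.
Step 7 — Complex power: S = V·I* = 0 - j1.888 VA.
Step 8 — Real power: P = Re(S) = 0 W.
Step 9 — Reactive power: Q = Im(S) = -1.888 VAR.
Step 10 — Apparent power: |S| = 1.888 VA.
Step 11 — Power factor: PF = P/|S| = 0 (leading).

(a) P = 0 W  (b) Q = -1.888 VAR  (c) S = 1.888 VA  (d) PF = 0 (leading)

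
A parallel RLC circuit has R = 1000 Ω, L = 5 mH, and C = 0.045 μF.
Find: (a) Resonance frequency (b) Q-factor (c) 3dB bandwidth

Step 1 — Resonance: ω₀ = 1/√(LC) = 1/√(0.005·4.5e-08) = 6.667e+04 rad/s.
Step 2 — f₀ = ω₀/(2π) = 1.061e+04 Hz.
Step 3 — Parallel Q: Q = R/(ω₀L) = 1000/(6.667e+04·0.005) = 3.
Step 4 — Bandwidth: Δω = ω₀/Q = 2.222e+04 rad/s; BW = Δω/(2π) = 3537 Hz.

(a) f₀ = 1.061e+04 Hz  (b) Q = 3  (c) BW = 3537 Hz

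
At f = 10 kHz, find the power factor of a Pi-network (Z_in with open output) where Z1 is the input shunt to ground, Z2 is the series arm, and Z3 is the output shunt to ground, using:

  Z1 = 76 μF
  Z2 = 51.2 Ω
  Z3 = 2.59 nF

Step 1 — Angular frequency: ω = 2π·f = 2π·1e+04 = 6.283e+04 rad/s.
Step 2 — Component impedances:
  Z1: Z = 1/(jωC) = -j/(ω·C) = 0 - j0.2094 Ω
  Z2: Z = R = 51.2 Ω
  Z3: Z = 1/(jωC) = -j/(ω·C) = 0 - j6145 Ω
Step 3 — With open output, the series arm Z2 and the output shunt Z3 appear in series to ground: Z2 + Z3 = 51.2 - j6145 Ω.
Step 4 — Parallel with input shunt Z1: Z_in = Z1 || (Z2 + Z3) = 5.945e-08 - j0.2094 Ω = 0.2094∠-90.0° Ω.
Step 5 — Power factor: PF = cos(φ) = Re(Z)/|Z| = 5.945e-08/0.2094 = 2.839e-07.
Step 6 — Type: Im(Z) = -0.2094 ⇒ leading (phase φ = -90.0°).

PF = 2.839e-07 (leading, φ = -90.0°)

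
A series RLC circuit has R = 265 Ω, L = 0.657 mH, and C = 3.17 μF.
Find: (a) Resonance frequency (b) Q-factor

Step 1 — Resonance condition Im(Z)=0 gives ω₀ = 1/√(LC).
Step 2 — ω₀ = 1/√(0.000657·3.17e-06) = 2.191e+04 rad/s.
Step 3 — f₀ = ω₀/(2π) = 3487 Hz.
Step 4 — Series Q: Q = ω₀L/R = 2.191e+04·0.000657/265 = 0.05433.

(a) f₀ = 3487 Hz  (b) Q = 0.05433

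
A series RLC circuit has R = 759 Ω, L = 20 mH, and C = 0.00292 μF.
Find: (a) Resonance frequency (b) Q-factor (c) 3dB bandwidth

Step 1 — Resonance condition Im(Z)=0 gives ω₀ = 1/√(LC).
Step 2 — ω₀ = 1/√(0.02·2.92e-09) = 1.309e+05 rad/s.
Step 3 — f₀ = ω₀/(2π) = 2.083e+04 Hz.
Step 4 — Series Q: Q = ω₀L/R = 1.309e+05·0.02/759 = 3.448.
Step 5 — 3dB bandwidth: Δω = ω₀/Q = 3.795e+04 rad/s; BW = Δω/(2π) = 6040 Hz.

(a) f₀ = 2.083e+04 Hz  (b) Q = 3.448  (c) BW = 6040 Hz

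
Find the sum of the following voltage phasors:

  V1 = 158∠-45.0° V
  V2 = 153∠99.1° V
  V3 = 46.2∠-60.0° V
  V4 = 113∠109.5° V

Step 1 — Convert each phasor to rectangular form:
  V1 = 158·(cos(-45.0°) + j·sin(-45.0°)) = 111.7 - j111.7 V
  V2 = 153·(cos(99.1°) + j·sin(99.1°)) = -24.2 + j151.1 V
  V3 = 46.2·(cos(-60.0°) + j·sin(-60.0°)) = 23.1 - j40.01 V
  V4 = 113·(cos(109.5°) + j·sin(109.5°)) = -37.72 + j106.5 V
Step 2 — Sum components: V_total = 72.9 + j105.9 V.
Step 3 — Convert to polar: |V_total| = 128.5 V, ∠V_total = 55.4°.

V_total = 128.5∠55.4° V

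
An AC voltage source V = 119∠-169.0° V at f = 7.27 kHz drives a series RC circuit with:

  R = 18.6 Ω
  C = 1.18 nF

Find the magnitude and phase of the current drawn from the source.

Step 1 — Angular frequency: ω = 2π·f = 2π·7270 = 4.568e+04 rad/s.
Step 2 — Component impedances:
  R: Z = R = 18.6 Ω
  C: Z = 1/(jωC) = -j/(ω·C) = 0 - j1.855e+04 Ω
Step 3 — Series combination: Z_total = R + C = 18.6 - j1.855e+04 Ω = 1.855e+04∠-89.9° Ω.
Step 4 — Source phasor: V = 119∠-169.0° V = -116.8 - j22.71 V.
Step 5 — Ohm's law: I = V / Z_total = (-116.8 - j22.71) / (18.6 - j1.855e+04) = 0.001218 - j0.006298 A.
Step 6 — Convert to polar: |I| = 0.006414 A, ∠I = -79.1°.

I = 0.006414∠-79.1° A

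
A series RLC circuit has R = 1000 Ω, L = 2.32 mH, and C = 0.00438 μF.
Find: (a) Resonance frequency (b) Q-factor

Step 1 — Resonance condition Im(Z)=0 gives ω₀ = 1/√(LC).
Step 2 — ω₀ = 1/√(0.00232·4.38e-09) = 3.137e+05 rad/s.
Step 3 — f₀ = ω₀/(2π) = 4.993e+04 Hz.
Step 4 — Series Q: Q = ω₀L/R = 3.137e+05·0.00232/1000 = 0.7278.

(a) f₀ = 4.993e+04 Hz  (b) Q = 0.7278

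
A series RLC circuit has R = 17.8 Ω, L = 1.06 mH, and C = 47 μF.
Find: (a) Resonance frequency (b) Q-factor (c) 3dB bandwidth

Step 1 — Resonance: ω₀ = 1/√(LC) = 1/√(0.00106·4.7e-05) = 4480 rad/s.
Step 2 — f₀ = ω₀/(2π) = 713 Hz.
Step 3 — Series Q: Q = ω₀L/R = 4480·0.00106/17.8 = 0.2668.
Step 4 — Bandwidth: Δω = ω₀/Q = 1.679e+04 rad/s; BW = Δω/(2π) = 2673 Hz.

(a) f₀ = 713 Hz  (b) Q = 0.2668  (c) BW = 2673 Hz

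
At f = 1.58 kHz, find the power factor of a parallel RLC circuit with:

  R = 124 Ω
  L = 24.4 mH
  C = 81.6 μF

Step 1 — Angular frequency: ω = 2π·f = 2π·1580 = 9927 rad/s.
Step 2 — Component impedances:
  R: Z = R = 124 Ω
  L: Z = jωL = j·9927·0.0244 = 0 + j242.2 Ω
  C: Z = 1/(jωC) = -j/(ω·C) = 0 - j1.234 Ω
Step 3 — Parallel combination: 1/Z_total = 1/R + 1/L + 1/C; Z_total = 0.01241 - j1.241 Ω = 1.241∠-89.4° Ω.
Step 4 — Power factor: PF = cos(φ) = Re(Z)/|Z| = 0.012414/1.2407 = 0.01001.
Step 5 — Type: Im(Z) = -1.241 ⇒ leading (phase φ = -89.4°).

PF = 0.01001 (leading, φ = -89.4°)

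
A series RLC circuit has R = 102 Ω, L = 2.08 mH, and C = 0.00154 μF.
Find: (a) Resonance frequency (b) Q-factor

Step 1 — Resonance condition Im(Z)=0 gives ω₀ = 1/√(LC).
Step 2 — ω₀ = 1/√(0.00208·1.54e-09) = 5.587e+05 rad/s.
Step 3 — f₀ = ω₀/(2π) = 8.893e+04 Hz.
Step 4 — Series Q: Q = ω₀L/R = 5.587e+05·0.00208/102 = 11.39.

(a) f₀ = 8.893e+04 Hz  (b) Q = 11.39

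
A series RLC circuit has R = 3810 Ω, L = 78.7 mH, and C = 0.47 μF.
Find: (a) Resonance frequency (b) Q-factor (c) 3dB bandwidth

Step 1 — Resonance: ω₀ = 1/√(LC) = 1/√(0.0787·4.7e-07) = 5200 rad/s.
Step 2 — f₀ = ω₀/(2π) = 827.5 Hz.
Step 3 — Series Q: Q = ω₀L/R = 5200·0.0787/3810 = 0.1074.
Step 4 — Bandwidth: Δω = ω₀/Q = 4.841e+04 rad/s; BW = Δω/(2π) = 7705 Hz.

(a) f₀ = 827.5 Hz  (b) Q = 0.1074  (c) BW = 7705 Hz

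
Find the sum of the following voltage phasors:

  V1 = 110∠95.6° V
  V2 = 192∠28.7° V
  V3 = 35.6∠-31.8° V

Step 1 — Convert each phasor to rectangular form:
  V1 = 110·(cos(95.6°) + j·sin(95.6°)) = -10.73 + j109.5 V
  V2 = 192·(cos(28.7°) + j·sin(28.7°)) = 168.4 + j92.2 V
  V3 = 35.6·(cos(-31.8°) + j·sin(-31.8°)) = 30.26 - j18.76 V
Step 2 — Sum components: V_total = 187.9 + j182.9 V.
Step 3 — Convert to polar: |V_total| = 262.3 V, ∠V_total = 44.2°.

V_total = 262.3∠44.2° V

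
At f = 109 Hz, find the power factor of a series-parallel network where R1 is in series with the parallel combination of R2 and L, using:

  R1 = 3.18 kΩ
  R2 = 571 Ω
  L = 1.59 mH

Step 1 — Angular frequency: ω = 2π·f = 2π·109 = 684.9 rad/s.
Step 2 — Component impedances:
  R1: Z = R = 3180 Ω
  R2: Z = R = 571 Ω
  L: Z = jωL = j·684.9·0.00159 = 0 + j1.089 Ω
Step 3 — Parallel branch: R2 || L = 1/(1/R2 + 1/L) = 0.002077 + j1.089 Ω.
Step 4 — Series with R1: Z_total = R1 + (R2 || L) = 3180 + j1.089 Ω = 3180∠0.0° Ω.
Step 5 — Power factor: PF = cos(φ) = Re(Z)/|Z| = 3180/3180 = 1.
Step 6 — Type: Im(Z) = 1.089 ⇒ lagging (phase φ = 0.0°).

PF = 1 (lagging, φ = 0.0°)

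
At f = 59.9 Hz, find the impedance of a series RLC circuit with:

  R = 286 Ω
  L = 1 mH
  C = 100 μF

Step 1 — Angular frequency: ω = 2π·f = 2π·59.9 = 376.4 rad/s.
Step 2 — Component impedances:
  R: Z = R = 286 Ω
  L: Z = jωL = j·376.4·0.001 = 0 + j0.3764 Ω
  C: Z = 1/(jωC) = -j/(ω·C) = 0 - j26.57 Ω
Step 3 — Series combination: Z_total = R + L + C = 286 - j26.19 Ω = 287.2∠-5.2° Ω.

Z = 286 - j26.19 Ω = 287.2∠-5.2° Ω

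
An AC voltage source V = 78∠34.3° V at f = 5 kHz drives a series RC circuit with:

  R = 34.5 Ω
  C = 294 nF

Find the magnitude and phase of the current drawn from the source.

Step 1 — Angular frequency: ω = 2π·f = 2π·5000 = 3.142e+04 rad/s.
Step 2 — Component impedances:
  R: Z = R = 34.5 Ω
  C: Z = 1/(jωC) = -j/(ω·C) = 0 - j108.3 Ω
Step 3 — Series combination: Z_total = R + C = 34.5 - j108.3 Ω = 113.6∠-72.3° Ω.
Step 4 — Source phasor: V = 78∠34.3° V = 64.44 + j43.96 V.
Step 5 — Ohm's law: I = V / Z_total = (64.44 + j43.96) / (34.5 - j108.3) = -0.1964 + j0.6577 A.
Step 6 — Convert to polar: |I| = 0.6864 A, ∠I = 106.6°.

I = 0.6864∠106.6° A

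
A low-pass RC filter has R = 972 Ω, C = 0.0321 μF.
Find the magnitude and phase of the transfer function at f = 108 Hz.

Step 1 — Angular frequency: ω = 2π·108 = 678.6 rad/s.
Step 2 — Transfer function: H(jω) = 1/(1 + jωRC).
Step 3 — Denominator: 1 + jωRC = 1 + j·678.6·972·3.21e-08 = 1 + j0.02117.
Step 4 — H = 0.9996 - j0.02116.
Step 5 — Magnitude: |H| = 0.9998 (-0.0 dB); phase: φ = -1.2°.

|H| = 0.9998 (-0.0 dB), φ = -1.2°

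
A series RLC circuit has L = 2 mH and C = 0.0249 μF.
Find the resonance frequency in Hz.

Step 1 — Resonance condition Im(Z)=0 gives ω₀ = 1/√(LC).
Step 2 — ω₀ = 1/√(0.002·2.49e-08) = 1.417e+05 rad/s.
Step 3 — f₀ = ω₀/(2π) = 2.255e+04 Hz.

f₀ = 2.255e+04 Hz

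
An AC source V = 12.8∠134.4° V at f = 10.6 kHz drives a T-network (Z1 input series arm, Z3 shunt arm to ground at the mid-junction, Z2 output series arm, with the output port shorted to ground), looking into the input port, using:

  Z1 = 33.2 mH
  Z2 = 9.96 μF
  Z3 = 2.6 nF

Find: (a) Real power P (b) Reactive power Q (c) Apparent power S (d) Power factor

Step 1 — Angular frequency: ω = 2π·f = 2π·1.06e+04 = 6.66e+04 rad/s.
Step 2 — Component impedances:
  Z1: Z = jωL = j·6.66e+04·0.0332 = 0 + j2211 Ω
  Z2: Z = 1/(jωC) = -j/(ω·C) = 0 - j1.507 Ω
  Z3: Z = 1/(jωC) = -j/(ω·C) = 0 - j5775 Ω
Step 3 — With the output port shorted to ground, the output series arm Z2 runs from the junction to ground; the shunt arm Z3 also runs from the junction to ground. They appear in parallel: Z3 || Z2 = 0 - j1.507 Ω.
Step 4 — Series with input arm Z1: Z_in = Z1 + (Z3 || Z2) = 0 + j2210 Ω = 2210∠90.0° Ω.
Step 5 — Source phasor: V = 12.8∠134.4° V = -8.956 + j9.145 V.
Step 6 — Current: I = V / Z = 0.004139 + j0.004053 A = 0.005793∠44.4° A.
Step 7 — Complex power: S = V·I* = 0 + j0.07415 VA.
Step 8 — Real power: P = Re(S) = 0 W.
Step 9 — Reactive power: Q = Im(S) = 0.07415 VAR.
Step 10 — Apparent power: |S| = 0.07415 VA.
Step 11 — Power factor: PF = P/|S| = 0 (lagging).

(a) P = 0 W  (b) Q = 0.07415 VAR  (c) S = 0.07415 VA  (d) PF = 0 (lagging)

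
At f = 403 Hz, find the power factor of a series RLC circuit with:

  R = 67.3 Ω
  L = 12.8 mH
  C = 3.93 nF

Step 1 — Angular frequency: ω = 2π·f = 2π·403 = 2532 rad/s.
Step 2 — Component impedances:
  R: Z = R = 67.3 Ω
  L: Z = jωL = j·2532·0.0128 = 0 + j32.41 Ω
  C: Z = 1/(jωC) = -j/(ω·C) = 0 - j1.005e+05 Ω
Step 3 — Series combination: Z_total = R + L + C = 67.3 - j1.005e+05 Ω = 1.005e+05∠-90.0° Ω.
Step 4 — Power factor: PF = cos(φ) = Re(Z)/|Z| = 67.3/1.0046e+05 = 0.0006699.
Step 5 — Type: Im(Z) = -1.005e+05 ⇒ leading (phase φ = -90.0°).

PF = 0.0006699 (leading, φ = -90.0°)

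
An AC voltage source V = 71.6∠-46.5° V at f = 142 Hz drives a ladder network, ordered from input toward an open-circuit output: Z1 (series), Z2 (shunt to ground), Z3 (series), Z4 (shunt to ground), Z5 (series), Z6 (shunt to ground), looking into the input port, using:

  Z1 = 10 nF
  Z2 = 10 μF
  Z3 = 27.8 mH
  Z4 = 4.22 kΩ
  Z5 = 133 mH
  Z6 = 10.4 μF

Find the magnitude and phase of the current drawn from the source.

Step 1 — Angular frequency: ω = 2π·f = 2π·142 = 892.2 rad/s.
Step 2 — Component impedances:
  Z1: Z = 1/(jωC) = -j/(ω·C) = 0 - j1.121e+05 Ω
  Z2: Z = 1/(jωC) = -j/(ω·C) = 0 - j112.1 Ω
  Z3: Z = jωL = j·892.2·0.0278 = 0 + j24.8 Ω
  Z4: Z = R = 4220 Ω
  Z5: Z = jωL = j·892.2·0.133 = 0 + j118.7 Ω
  Z6: Z = 1/(jωC) = -j/(ω·C) = 0 - j107.8 Ω
Step 3 — Ladder network (open output): work backward from the far end, alternating series and parallel combinations. Z_in = 0.06055 - j1.12e+05 Ω = 1.12e+05∠-90.0° Ω.
Step 4 — Source phasor: V = 71.6∠-46.5° V = 49.29 - j51.94 V.
Step 5 — Ohm's law: I = V / Z_total = (49.29 - j51.94) / (0.06055 - j1.12e+05) = 0.0004636 + j0.0004399 A.
Step 6 — Convert to polar: |I| = 0.0006391 A, ∠I = 43.5°.

I = 0.0006391∠43.5° A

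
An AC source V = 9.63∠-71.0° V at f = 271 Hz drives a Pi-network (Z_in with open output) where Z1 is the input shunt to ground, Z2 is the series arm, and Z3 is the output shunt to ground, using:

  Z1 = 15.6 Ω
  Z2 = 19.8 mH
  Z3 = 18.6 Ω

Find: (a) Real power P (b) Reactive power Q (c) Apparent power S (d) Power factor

Step 1 — Angular frequency: ω = 2π·f = 2π·271 = 1703 rad/s.
Step 2 — Component impedances:
  Z1: Z = R = 15.6 Ω
  Z2: Z = jωL = j·1703·0.0198 = 0 + j33.71 Ω
  Z3: Z = R = 18.6 Ω
Step 3 — With open output, the series arm Z2 and the output shunt Z3 appear in series to ground: Z2 + Z3 = 18.6 + j33.71 Ω.
Step 4 — Parallel with input shunt Z1: Z_in = Z1 || (Z2 + Z3) = 11.99 + j3.558 Ω = 12.51∠16.5° Ω.
Step 5 — Source phasor: V = 9.63∠-71.0° V = 3.135 - j9.105 V.
Step 6 — Current: I = V / Z = 0.03325 - j0.7692 A = 0.7699∠-87.5° A.
Step 7 — Complex power: S = V·I* = 7.108 + j2.109 VA.
Step 8 — Real power: P = Re(S) = 7.108 W.
Step 9 — Reactive power: Q = Im(S) = 2.109 VAR.
Step 10 — Apparent power: |S| = 7.414 VA.
Step 11 — Power factor: PF = P/|S| = 0.9587 (lagging).

(a) P = 7.108 W  (b) Q = 2.109 VAR  (c) S = 7.414 VA  (d) PF = 0.9587 (lagging)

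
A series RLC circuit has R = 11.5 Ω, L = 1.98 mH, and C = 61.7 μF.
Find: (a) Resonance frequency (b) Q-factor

Step 1 — Resonance condition Im(Z)=0 gives ω₀ = 1/√(LC).
Step 2 — ω₀ = 1/√(0.00198·6.17e-05) = 2861 rad/s.
Step 3 — f₀ = ω₀/(2π) = 455.3 Hz.
Step 4 — Series Q: Q = ω₀L/R = 2861·0.00198/11.5 = 0.4926.

(a) f₀ = 455.3 Hz  (b) Q = 0.4926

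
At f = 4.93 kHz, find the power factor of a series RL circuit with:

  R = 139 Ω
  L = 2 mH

Step 1 — Angular frequency: ω = 2π·f = 2π·4930 = 3.098e+04 rad/s.
Step 2 — Component impedances:
  R: Z = R = 139 Ω
  L: Z = jωL = j·3.098e+04·0.002 = 0 + j61.95 Ω
Step 3 — Series combination: Z_total = R + L = 139 + j61.95 Ω = 152.2∠24.0° Ω.
Step 4 — Power factor: PF = cos(φ) = Re(Z)/|Z| = 139/152.18 = 0.9134.
Step 5 — Type: Im(Z) = 61.95 ⇒ lagging (phase φ = 24.0°).

PF = 0.9134 (lagging, φ = 24.0°)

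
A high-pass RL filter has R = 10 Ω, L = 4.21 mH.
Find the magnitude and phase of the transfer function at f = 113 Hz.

Step 1 — Angular frequency: ω = 2π·113 = 710 rad/s.
Step 2 — Transfer function: H(jω) = jωL/(R + jωL).
Step 3 — Numerator jωL = j·2.989; denominator R + jωL = 10 + j2.989.
Step 4 — H = 0.08202 + j0.2744.
Step 5 — Magnitude: |H| = 0.2864 (-10.9 dB); phase: φ = 73.4°.

|H| = 0.2864 (-10.9 dB), φ = 73.4°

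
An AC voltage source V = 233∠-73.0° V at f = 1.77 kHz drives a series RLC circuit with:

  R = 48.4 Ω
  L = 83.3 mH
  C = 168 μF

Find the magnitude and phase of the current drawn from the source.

Step 1 — Angular frequency: ω = 2π·f = 2π·1770 = 1.112e+04 rad/s.
Step 2 — Component impedances:
  R: Z = R = 48.4 Ω
  L: Z = jωL = j·1.112e+04·0.0833 = 0 + j926.4 Ω
  C: Z = 1/(jωC) = -j/(ω·C) = 0 - j0.5352 Ω
Step 3 — Series combination: Z_total = R + L + C = 48.4 + j925.9 Ω = 927.1∠87.0° Ω.
Step 4 — Source phasor: V = 233∠-73.0° V = 68.12 - j222.8 V.
Step 5 — Ohm's law: I = V / Z_total = (68.12 - j222.8) / (48.4 + j925.9) = -0.2362 - j0.08592 A.
Step 6 — Convert to polar: |I| = 0.2513 A, ∠I = -160.0°.

I = 0.2513∠-160.0° A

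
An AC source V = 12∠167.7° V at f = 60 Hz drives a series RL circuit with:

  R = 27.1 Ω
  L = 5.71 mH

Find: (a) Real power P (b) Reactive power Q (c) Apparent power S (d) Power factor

Step 1 — Angular frequency: ω = 2π·f = 2π·60 = 377 rad/s.
Step 2 — Component impedances:
  R: Z = R = 27.1 Ω
  L: Z = jωL = j·377·0.00571 = 0 + j2.153 Ω
Step 3 — Series combination: Z_total = R + L = 27.1 + j2.153 Ω = 27.19∠4.5° Ω.
Step 4 — Source phasor: V = 12∠167.7° V = -11.72 + j2.556 V.
Step 5 — Current: I = V / Z = -0.4225 + j0.1279 A = 0.4414∠163.2° A.
Step 6 — Complex power: S = V·I* = 5.28 + j0.4194 VA.
Step 7 — Real power: P = Re(S) = 5.28 W.
Step 8 — Reactive power: Q = Im(S) = 0.4194 VAR.
Step 9 — Apparent power: |S| = 5.297 VA.
Step 10 — Power factor: PF = P/|S| = 0.9969 (lagging).

(a) P = 5.28 W  (b) Q = 0.4194 VAR  (c) S = 5.297 VA  (d) PF = 0.9969 (lagging)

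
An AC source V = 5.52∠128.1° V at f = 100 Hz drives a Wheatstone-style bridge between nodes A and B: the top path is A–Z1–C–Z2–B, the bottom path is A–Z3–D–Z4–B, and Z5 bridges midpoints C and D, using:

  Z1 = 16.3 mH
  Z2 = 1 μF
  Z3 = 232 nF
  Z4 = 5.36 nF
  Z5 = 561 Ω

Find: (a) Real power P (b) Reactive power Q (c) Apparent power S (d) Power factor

Step 1 — Angular frequency: ω = 2π·f = 2π·100 = 628.3 rad/s.
Step 2 — Component impedances:
  Z1: Z = jωL = j·628.3·0.0163 = 0 + j10.24 Ω
  Z2: Z = 1/(jωC) = -j/(ω·C) = 0 - j1592 Ω
  Z3: Z = 1/(jωC) = -j/(ω·C) = 0 - j6860 Ω
  Z4: Z = 1/(jωC) = -j/(ω·C) = 0 - j2.969e+05 Ω
  Z5: Z = R = 561 Ω
Step 3 — Bridge requires nodal analysis (the Z5 bridge couples midpoints C and D, so the two paths cannot be reduced to a simple series/parallel combination). Setting node B to ground and injecting 1 A at node A, the 3-node admittance system at A, C, D solves to V_A = Z_AB = 0.02596 - j1573 Ω = 1573∠-90.0° Ω.
Step 4 — Source phasor: V = 5.52∠128.1° V = -3.406 + j4.344 V.
Step 5 — Current: I = V / Z = -0.002762 - j0.002166 A = 0.00351∠-141.9° A.
Step 6 — Complex power: S = V·I* = 3.198e-07 - j0.01937 VA.
Step 7 — Real power: P = Re(S) = 3.198e-07 W.
Step 8 — Reactive power: Q = Im(S) = -0.01937 VAR.
Step 9 — Apparent power: |S| = 0.01937 VA.
Step 10 — Power factor: PF = P/|S| = 1.651e-05 (leading).

(a) P = 3.198e-07 W  (b) Q = -0.01937 VAR  (c) S = 0.01937 VA  (d) PF = 1.651e-05 (leading)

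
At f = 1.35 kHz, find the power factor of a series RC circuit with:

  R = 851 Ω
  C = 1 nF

Step 1 — Angular frequency: ω = 2π·f = 2π·1350 = 8482 rad/s.
Step 2 — Component impedances:
  R: Z = R = 851 Ω
  C: Z = 1/(jωC) = -j/(ω·C) = 0 - j1.179e+05 Ω
Step 3 — Series combination: Z_total = R + C = 851 - j1.179e+05 Ω = 1.179e+05∠-89.6° Ω.
Step 4 — Power factor: PF = cos(φ) = Re(Z)/|Z| = 851/1.179e+05 = 0.007218.
Step 5 — Type: Im(Z) = -1.179e+05 ⇒ leading (phase φ = -89.6°).

PF = 0.007218 (leading, φ = -89.6°)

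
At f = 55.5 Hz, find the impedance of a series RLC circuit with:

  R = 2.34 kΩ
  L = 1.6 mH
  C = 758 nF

Step 1 — Angular frequency: ω = 2π·f = 2π·55.5 = 348.7 rad/s.
Step 2 — Component impedances:
  R: Z = R = 2340 Ω
  L: Z = jωL = j·348.7·0.0016 = 0 + j0.5579 Ω
  C: Z = 1/(jωC) = -j/(ω·C) = 0 - j3783 Ω
Step 3 — Series combination: Z_total = R + L + C = 2340 - j3783 Ω = 4448∠-58.3° Ω.

Z = 2340 - j3783 Ω = 4448∠-58.3° Ω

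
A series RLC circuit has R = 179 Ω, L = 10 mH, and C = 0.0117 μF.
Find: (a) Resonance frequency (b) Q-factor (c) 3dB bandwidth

Step 1 — Resonance: ω₀ = 1/√(LC) = 1/√(0.01·1.17e-08) = 9.245e+04 rad/s.
Step 2 — f₀ = ω₀/(2π) = 1.471e+04 Hz.
Step 3 — Series Q: Q = ω₀L/R = 9.245e+04·0.01/179 = 5.165.
Step 4 — Bandwidth: Δω = ω₀/Q = 1.79e+04 rad/s; BW = Δω/(2π) = 2849 Hz.

(a) f₀ = 1.471e+04 Hz  (b) Q = 5.165  (c) BW = 2849 Hz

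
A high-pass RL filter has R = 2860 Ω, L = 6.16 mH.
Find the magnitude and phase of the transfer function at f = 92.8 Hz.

Step 1 — Angular frequency: ω = 2π·92.8 = 583.1 rad/s.
Step 2 — Transfer function: H(jω) = jωL/(R + jωL).
Step 3 — Numerator jωL = j·3.592; denominator R + jωL = 2860 + j3.592.
Step 4 — H = 1.577e-06 + j0.001256.
Step 5 — Magnitude: |H| = 0.001256 (-58.0 dB); phase: φ = 89.9°.

|H| = 0.001256 (-58.0 dB), φ = 89.9°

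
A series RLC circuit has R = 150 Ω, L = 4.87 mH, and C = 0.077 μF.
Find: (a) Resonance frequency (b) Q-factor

Step 1 — Resonance condition Im(Z)=0 gives ω₀ = 1/√(LC).
Step 2 — ω₀ = 1/√(0.00487·7.7e-08) = 5.164e+04 rad/s.
Step 3 — f₀ = ω₀/(2π) = 8219 Hz.
Step 4 — Series Q: Q = ω₀L/R = 5.164e+04·0.00487/150 = 1.677.

(a) f₀ = 8219 Hz  (b) Q = 1.677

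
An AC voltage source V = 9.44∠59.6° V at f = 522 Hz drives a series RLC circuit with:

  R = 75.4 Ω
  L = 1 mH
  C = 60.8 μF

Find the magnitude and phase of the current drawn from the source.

Step 1 — Angular frequency: ω = 2π·f = 2π·522 = 3280 rad/s.
Step 2 — Component impedances:
  R: Z = R = 75.4 Ω
  L: Z = jωL = j·3280·0.001 = 0 + j3.28 Ω
  C: Z = 1/(jωC) = -j/(ω·C) = 0 - j5.015 Ω
Step 3 — Series combination: Z_total = R + L + C = 75.4 - j1.735 Ω = 75.42∠-1.3° Ω.
Step 4 — Source phasor: V = 9.44∠59.6° V = 4.777 + j8.142 V.
Step 5 — Ohm's law: I = V / Z_total = (4.777 + j8.142) / (75.4 - j1.735) = 0.06084 + j0.1094 A.
Step 6 — Convert to polar: |I| = 0.1252 A, ∠I = 60.9°.

I = 0.1252∠60.9° A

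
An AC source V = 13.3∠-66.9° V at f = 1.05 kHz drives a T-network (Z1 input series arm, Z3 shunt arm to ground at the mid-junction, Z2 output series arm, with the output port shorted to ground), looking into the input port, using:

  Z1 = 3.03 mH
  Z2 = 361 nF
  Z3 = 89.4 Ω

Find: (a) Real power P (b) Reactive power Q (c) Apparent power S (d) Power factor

Step 1 — Angular frequency: ω = 2π·f = 2π·1050 = 6597 rad/s.
Step 2 — Component impedances:
  Z1: Z = jωL = j·6597·0.00303 = 0 + j19.99 Ω
  Z2: Z = 1/(jωC) = -j/(ω·C) = 0 - j419.9 Ω
  Z3: Z = R = 89.4 Ω
Step 3 — With the output port shorted to ground, the output series arm Z2 runs from the junction to ground; the shunt arm Z3 also runs from the junction to ground. They appear in parallel: Z3 || Z2 = 85.52 - j18.21 Ω.
Step 4 — Series with input arm Z1: Z_in = Z1 + (Z3 || Z2) = 85.52 + j1.781 Ω = 85.54∠1.2° Ω.
Step 5 — Source phasor: V = 13.3∠-66.9° V = 5.218 - j12.23 V.
Step 6 — Current: I = V / Z = 0.05801 - j0.1443 A = 0.1555∠-68.1° A.
Step 7 — Complex power: S = V·I* = 2.067 + j0.04304 VA.
Step 8 — Real power: P = Re(S) = 2.067 W.
Step 9 — Reactive power: Q = Im(S) = 0.04304 VAR.
Step 10 — Apparent power: |S| = 2.068 VA.
Step 11 — Power factor: PF = P/|S| = 0.9998 (lagging).

(a) P = 2.067 W  (b) Q = 0.04304 VAR  (c) S = 2.068 VA  (d) PF = 0.9998 (lagging)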